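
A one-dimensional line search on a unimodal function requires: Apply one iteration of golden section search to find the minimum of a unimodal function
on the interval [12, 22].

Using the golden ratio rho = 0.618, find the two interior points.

Golden section search on [12, 22].
Golden ratio rho = 0.618 (approx).
Interior points:
  x_1 = 12 + (1-0.618)*10 = 15.8200
  x_2 = 12 + 0.618*10 = 18.1800
Compare f(x_1) and f(x_2) to determine which subinterval to keep.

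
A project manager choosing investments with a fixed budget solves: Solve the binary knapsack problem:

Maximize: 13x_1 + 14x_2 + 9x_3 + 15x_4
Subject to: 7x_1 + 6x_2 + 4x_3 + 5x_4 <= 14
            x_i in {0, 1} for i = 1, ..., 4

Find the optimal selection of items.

Items: item 1 (v=13, w=7), item 2 (v=14, w=6), item 3 (v=9, w=4), item 4 (v=15, w=5)
Capacity: 14
Checking all 16 subsets (w = total weight, v = total value):
  {}: w = 0, v = 0
  {1}: w = 7, v = 13
  {2}: w = 6, v = 14
  {3}: w = 4, v = 9
  {4}: w = 5, v = 15
  {1, 2}: w = 13, v = 27
  {1, 3}: w = 11, v = 22
  {1, 4}: w = 12, v = 28
  {2, 3}: w = 10, v = 23
  {2, 4}: w = 11, v = 29
  {3, 4}: w = 9, v = 24
  {1, 2, 3}: w = 17 > 14, infeasible
  {1, 2, 4}: w = 18 > 14, infeasible
  {1, 3, 4}: w = 16 > 14, infeasible
  {2, 3, 4}: w = 15 > 14, infeasible
  {1, 2, 3, 4}: w = 22 > 14, infeasible
Best feasible subset: items [2, 4]
Total weight: 11 <= 14, total value: 29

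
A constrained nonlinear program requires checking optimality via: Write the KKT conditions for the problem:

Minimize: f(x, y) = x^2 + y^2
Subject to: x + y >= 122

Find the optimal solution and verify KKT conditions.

KKT conditions for min x^2 + y^2 s.t. x + y >= 122:
Stationarity: 2x = mu, 2y = mu
So x = y = mu/2.
Complementary slackness: mu*(x + y - 122) = 0
Primal feasibility: x + y >= 122; dual feasibility: mu >= 0
If mu = 0 then x = y = 0, but 0 + 0 < 122 is infeasible, so the constraint is active.
Constraint active: x + y = 2*(mu/2) = 122 => mu = 122
x = y = 61, f = 7442
Verify: stationarity 2*61 = 122 = mu; primal 61 + 61 = 122 >= 122; dual mu = 122 >= 0; complementary slackness 122*(122 - 122) = 0. All KKT conditions hold.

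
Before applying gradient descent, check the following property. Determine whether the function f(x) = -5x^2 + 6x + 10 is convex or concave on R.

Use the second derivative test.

f(x) = -5x^2 + 6x + 10
f'(x) = -10x + 6
f''(x) = -10
Since f''(x) = -10 < 0 for all x, f is concave on R.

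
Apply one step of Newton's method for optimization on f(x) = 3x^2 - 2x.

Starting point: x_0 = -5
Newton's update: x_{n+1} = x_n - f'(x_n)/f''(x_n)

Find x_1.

f(x) = 3x^2 - 2x
f'(x) = 6x + (-2), f''(x) = 6
Newton step: x_1 = x_0 - f'(x_0)/f''(x_0)
f'(-5) = -32
x_1 = -5 - -32/6 = 1/3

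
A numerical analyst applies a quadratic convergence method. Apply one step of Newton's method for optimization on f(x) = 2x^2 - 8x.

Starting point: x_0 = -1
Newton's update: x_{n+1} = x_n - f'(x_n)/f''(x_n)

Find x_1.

f(x) = 2x^2 - 8x
f'(x) = 4x + (-8), f''(x) = 4
Newton step: x_1 = x_0 - f'(x_0)/f''(x_0)
f'(-1) = -12
x_1 = -1 - -12/4 = 2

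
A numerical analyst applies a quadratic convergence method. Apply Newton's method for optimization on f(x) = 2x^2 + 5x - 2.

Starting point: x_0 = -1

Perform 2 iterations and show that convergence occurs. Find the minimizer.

f(x) = 2x^2 + 5x - 2, f'(x) = 4x + (5), f''(x) = 4
Step 1: f'(-1) = 1, x_1 = -1 - 1/4 = -5/4
Step 2: f'(-5/4) = 0, x_2 = -5/4 (converged)
Newton's method converges in 1 step for quadratics.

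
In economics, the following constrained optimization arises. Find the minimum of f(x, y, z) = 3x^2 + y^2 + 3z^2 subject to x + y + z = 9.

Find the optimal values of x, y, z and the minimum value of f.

Using Lagrange multipliers on f = 3x^2 + y^2 + 3z^2 with constraint x + y + z = 9:
Conditions: 2*3*x = lambda, 2*1*y = lambda, 2*3*z = lambda
So x = lambda/6, y = lambda/2, z = lambda/6
Substituting into constraint: lambda * (5/6) = 9
lambda = 54/5
x = 9/5, y = 27/5, z = 9/5
Minimum value = 243/5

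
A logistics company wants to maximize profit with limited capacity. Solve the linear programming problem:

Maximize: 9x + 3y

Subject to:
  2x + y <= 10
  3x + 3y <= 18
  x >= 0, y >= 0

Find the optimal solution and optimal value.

Feasible vertices: (0, 0), (0, 6), (4, 2), (5, 0)
Objective 9x + 3y at each:
  (0, 0): 0
  (0, 6): 18
  (4, 2): 42
  (5, 0): 45
Maximum is 45 at (5, 0).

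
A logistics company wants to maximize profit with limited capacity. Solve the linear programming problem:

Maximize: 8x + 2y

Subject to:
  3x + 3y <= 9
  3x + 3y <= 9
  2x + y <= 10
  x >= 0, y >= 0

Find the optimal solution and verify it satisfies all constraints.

Feasible vertices: (0, 0), (0, 3), (3, 0)
Objective 8x + 2y at each vertex:
  (0, 0): 0
  (0, 3): 6
  (3, 0): 24
Maximum is 24 at (3, 0).
Verify constraints at (x, y) = (3, 0):
  3*3 + 3*0 = 9 <= 9 (active)
  3*3 + 3*0 = 9 <= 9 (active)
  2*3 + 1*0 = 6 <= 10
  x = 3 >= 0, y = 0 >= 0. All constraints satisfied.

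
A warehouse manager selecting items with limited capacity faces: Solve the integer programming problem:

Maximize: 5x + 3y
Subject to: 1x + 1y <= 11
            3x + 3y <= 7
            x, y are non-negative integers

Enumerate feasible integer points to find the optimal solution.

Constraint 1: 1x + 1y <= 11
Constraint 2: 3x + 3y <= 7
Feasible x range (need y >= 0): 0 <= x <= min(11/1, 7/3) => x in {0, ..., 2}.
Enumerate feasible integer points row by row (the coefficient of y is 3 > 0, so for each x the largest feasible y gives the best value):
  x = 0: y <= min((11 - 1*0)/1, (7 - 3*0)/3) => y in {0, ..., 2}; best 5*0 + 3*2 = 6
  x = 1: y <= min((11 - 1*1)/1, (7 - 3*1)/3) => y in {0, ..., 1}; best 5*1 + 3*1 = 8
  x = 2: y <= min((11 - 1*2)/1, (7 - 3*2)/3) => y in {0}; best 5*2 + 3*0 = 10
The maximum 5x + 3y = 10 is achieved at x = 2, y = 0.
Check: 1*2 + 1*0 = 2 <= 11 and 3*2 + 3*0 = 6 <= 7.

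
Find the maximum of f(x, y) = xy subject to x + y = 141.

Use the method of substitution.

Substitute y = 141 - x into f(x,y) = xy:
g(x) = x(141 - x) = 141x - x^2
g'(x) = 141 - 2x = 0  =>  x = 141/2
y = 141 - 141/2 = 141/2
Maximum value = (141/2) * (141/2) = 19881/4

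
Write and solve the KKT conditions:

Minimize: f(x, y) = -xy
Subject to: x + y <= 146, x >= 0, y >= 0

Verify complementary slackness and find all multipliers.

Problem: min -xy s.t. x + y <= 146 (multiplier lambda), x >= 0 (mu_x), y >= 0 (mu_y)
KKT stationarity: -y + lambda - mu_x = 0, -x + lambda - mu_y = 0, with lambda, mu_x, mu_y >= 0
Complementary slackness: lambda*(x + y - 146) = 0, mu_x*x = 0, mu_y*y = 0
If lambda = 0: y = -mu_x <= 0 and x = -mu_y <= 0 force x = y = 0 with f = 0; but x = y = 73 is feasible with f = -5329 < 0, so this is not the minimum. Hence lambda > 0 and x + y = 146.
Try x > 0, y > 0 (so mu_x = mu_y = 0): y = lambda, x = lambda => x = y = lambda
x + y = 146 => 2*lambda = 146 => lambda = 73
x* = y* = 73 > 0, consistent with mu_x = mu_y = 0.
(Any feasible point with x = 0 or y = 0 has f = 0 > -5329, so the minimum is not on those boundaries.)
min(-xy) = -5329 (i.e. max xy = 5329)
Multipliers: lambda = 73, mu_x = 0, mu_y = 0
Complementary slackness: lambda*(x + y - 146) = 73*(73 + 73 - 146) = 0, mu_x*x = 0*73 = 0, mu_y*y = 0*73 = 0. Satisfied.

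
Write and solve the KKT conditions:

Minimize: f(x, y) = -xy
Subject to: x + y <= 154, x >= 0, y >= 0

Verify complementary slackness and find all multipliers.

Problem: min -xy s.t. x + y <= 154 (multiplier lambda), x >= 0 (mu_x), y >= 0 (mu_y)
KKT stationarity: -y + lambda - mu_x = 0, -x + lambda - mu_y = 0, with lambda, mu_x, mu_y >= 0
Complementary slackness: lambda*(x + y - 154) = 0, mu_x*x = 0, mu_y*y = 0
If lambda = 0: y = -mu_x <= 0 and x = -mu_y <= 0 force x = y = 0 with f = 0; but x = y = 77 is feasible with f = -5929 < 0, so this is not the minimum. Hence lambda > 0 and x + y = 154.
Try x > 0, y > 0 (so mu_x = mu_y = 0): y = lambda, x = lambda => x = y = lambda
x + y = 154 => 2*lambda = 154 => lambda = 77
x* = y* = 77 > 0, consistent with mu_x = mu_y = 0.
(Any feasible point with x = 0 or y = 0 has f = 0 > -5929, so the minimum is not on those boundaries.)
min(-xy) = -5929 (i.e. max xy = 5929)
Multipliers: lambda = 77, mu_x = 0, mu_y = 0
Complementary slackness: lambda*(x + y - 154) = 77*(77 + 77 - 154) = 0, mu_x*x = 0*77 = 0, mu_y*y = 0*77 = 0. Satisfied.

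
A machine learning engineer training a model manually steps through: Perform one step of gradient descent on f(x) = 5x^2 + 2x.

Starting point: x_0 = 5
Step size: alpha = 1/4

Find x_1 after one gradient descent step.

f(x) = 5x^2 + 2x
f'(x) = 10x + 2
f'(5) = 10*5 + (2) = 52
x_1 = x_0 - alpha * f'(x_0) = 5 - 1/4 * 52 = -8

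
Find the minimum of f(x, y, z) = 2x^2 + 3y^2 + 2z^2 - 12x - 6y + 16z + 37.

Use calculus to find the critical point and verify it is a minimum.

f(x,y,z) = 2x^2 + 3y^2 + 2z^2 - 12x - 6y + 16z + 37
df/dx = 4x + (-12) = 0 => x = 3
df/dy = 6y + (-6) = 0 => y = 1
df/dz = 4z + (16) = 0 => z = -4
f(3,1,-4) = 2*(3)^2 + 3*(1)^2 + 2*(-4)^2 + -12*(3) + -6*(1) + 16*(-4) + 37 = -16
Hessian is diagonal with entries 4, 6, 4 > 0, confirmed minimum.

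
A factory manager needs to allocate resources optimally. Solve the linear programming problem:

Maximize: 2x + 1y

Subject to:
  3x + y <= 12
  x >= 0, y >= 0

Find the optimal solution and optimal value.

The feasible region has vertices at [(0, 0), (4, 0), (0, 12)].
Checking objective 2x + 1y at each vertex:
  (0, 0): 2*0 + 1*0 = 0
  (4, 0): 2*4 + 1*0 = 8
  (0, 12): 2*0 + 1*12 = 12
Maximum is 12 at (0, 12).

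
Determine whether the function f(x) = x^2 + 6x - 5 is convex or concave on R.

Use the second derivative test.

f(x) = x^2 + 6x - 5
f'(x) = 2x + 6
f''(x) = 2
Since f''(x) = 2 > 0 for all x, f is convex on R.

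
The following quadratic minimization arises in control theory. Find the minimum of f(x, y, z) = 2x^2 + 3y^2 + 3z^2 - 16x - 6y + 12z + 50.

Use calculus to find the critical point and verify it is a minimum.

f(x,y,z) = 2x^2 + 3y^2 + 3z^2 - 16x - 6y + 12z + 50
df/dx = 4x + (-16) = 0 => x = 4
df/dy = 6y + (-6) = 0 => y = 1
df/dz = 6z + (12) = 0 => z = -2
f(4,1,-2) = 2*(4)^2 + 3*(1)^2 + 3*(-2)^2 + -16*(4) + -6*(1) + 12*(-2) + 50 = 3
Hessian is diagonal with entries 4, 6, 6 > 0, confirmed minimum.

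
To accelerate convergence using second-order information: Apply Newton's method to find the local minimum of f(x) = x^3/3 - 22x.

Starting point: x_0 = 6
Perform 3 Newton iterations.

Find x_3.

f(x) = x^3/3 - 22x
f'(x) = x^2 - 22, f''(x) = 2x
Newton update: x_{n+1} = x_n - (x_n^2 - 22)/(2*x_n)
Step 1: x_0 = 6, f'=14, f''=12, x_1 = 29/6
Step 2: x_1 = 29/6, f'=49/36, f''=29/3, x_2 = 1633/348
Step 3: x_2 = 1633/348, f'=2401/121104, f''=1633/174, x_3 = 5330977/1136568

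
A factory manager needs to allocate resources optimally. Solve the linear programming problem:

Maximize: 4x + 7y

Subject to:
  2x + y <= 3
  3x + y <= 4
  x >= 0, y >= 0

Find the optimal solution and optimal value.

Feasible vertices: (0, 0), (0, 3), (1, 1), (4/3, 0)
Objective 4x + 7y at each:
  (0, 0): 0
  (0, 3): 21
  (1, 1): 11
  (4/3, 0): 16/3
Maximum is 21 at (0, 3).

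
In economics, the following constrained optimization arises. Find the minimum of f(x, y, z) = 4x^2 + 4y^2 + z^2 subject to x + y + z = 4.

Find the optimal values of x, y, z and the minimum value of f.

Using Lagrange multipliers on f = 4x^2 + 4y^2 + z^2 with constraint x + y + z = 4:
Conditions: 2*4*x = lambda, 2*4*y = lambda, 2*1*z = lambda
So x = lambda/8, y = lambda/8, z = lambda/2
Substituting into constraint: lambda * (3/4) = 4
lambda = 16/3
x = 2/3, y = 2/3, z = 8/3
Minimum value = 32/3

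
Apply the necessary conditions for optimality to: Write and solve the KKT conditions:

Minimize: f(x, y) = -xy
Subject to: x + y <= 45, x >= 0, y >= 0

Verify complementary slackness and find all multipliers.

Problem: min -xy s.t. x + y <= 45 (multiplier lambda), x >= 0 (mu_x), y >= 0 (mu_y)
KKT stationarity: -y + lambda - mu_x = 0, -x + lambda - mu_y = 0, with lambda, mu_x, mu_y >= 0
Complementary slackness: lambda*(x + y - 45) = 0, mu_x*x = 0, mu_y*y = 0
If lambda = 0: y = -mu_x <= 0 and x = -mu_y <= 0 force x = y = 0 with f = 0; but x = y = 45/2 is feasible with f = -2025/4 < 0, so this is not the minimum. Hence lambda > 0 and x + y = 45.
Try x > 0, y > 0 (so mu_x = mu_y = 0): y = lambda, x = lambda => x = y = lambda
x + y = 45 => 2*lambda = 45 => lambda = 45/2
x* = y* = 45/2 > 0, consistent with mu_x = mu_y = 0.
(Any feasible point with x = 0 or y = 0 has f = 0 > -2025/4, so the minimum is not on those boundaries.)
min(-xy) = -2025/4 (i.e. max xy = 2025/4)
Multipliers: lambda = 45/2, mu_x = 0, mu_y = 0
Complementary slackness: lambda*(x + y - 45) = 45/2*(45/2 + 45/2 - 45) = 0, mu_x*x = 0*45/2 = 0, mu_y*y = 0*45/2 = 0. Satisfied.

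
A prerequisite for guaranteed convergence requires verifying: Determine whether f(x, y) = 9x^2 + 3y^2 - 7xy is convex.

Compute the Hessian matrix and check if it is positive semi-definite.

f(x,y) = 9x^2 + 3y^2 - 7xy
Hessian H = [[18, -7], [-7, 6]]
trace(H) = 24, det(H) = 59
Eigenvalues: (24 +/- sqrt(340)) / 2 = 21.22, 2.78
Since both eigenvalues > 0, f is convex.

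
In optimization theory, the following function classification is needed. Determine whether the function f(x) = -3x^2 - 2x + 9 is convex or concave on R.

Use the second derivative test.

f(x) = -3x^2 - 2x + 9
f'(x) = -6x - 2
f''(x) = -6
Since f''(x) = -6 < 0 for all x, f is concave on R.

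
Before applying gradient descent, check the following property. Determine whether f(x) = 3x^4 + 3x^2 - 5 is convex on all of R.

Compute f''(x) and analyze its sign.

f(x) = 3x^4 + 3x^2 - 5
f'(x) = 12x^3 + 6x
f''(x) = 36x^2 + 6
f''(x) = 36x^2 + 6 >= 6 > 0 for all x
Therefore, f is convex on R.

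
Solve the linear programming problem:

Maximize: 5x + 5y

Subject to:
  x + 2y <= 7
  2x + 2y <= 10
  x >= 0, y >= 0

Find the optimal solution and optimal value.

Feasible vertices: (0, 0), (0, 7/2), (3, 2), (5, 0)
Objective 5x + 5y at each:
  (0, 0): 0
  (0, 7/2): 35/2
  (3, 2): 25
  (5, 0): 25
Maximum is 25 at (3, 2).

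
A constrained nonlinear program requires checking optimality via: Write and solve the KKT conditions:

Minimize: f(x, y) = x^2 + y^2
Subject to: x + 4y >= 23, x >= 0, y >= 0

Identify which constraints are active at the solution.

KKT conditions for min x^2 + y^2 s.t. 1x + 4y >= 23, x >= 0, y >= 0:
Stationarity: 2x = mu*1 + mu_x, 2y = mu*4 + mu_y, with mu, mu_x, mu_y >= 0
Complementary slackness: mu*(x + 4y - 23) = 0, mu_x*x = 0, mu_y*y = 0
(0, 0) is infeasible (1*0 + 4*0 < 23), so if mu = 0 stationarity would force x = mu_x/2 >= 0, y = mu_y/2 >= 0 with mu_x*x = mu_y*y = 0, i.e. x = y = 0: contradiction. Hence mu > 0 and x + 4y = 23 is active.
Try x > 0, y > 0 (so mu_x = mu_y = 0): x = 1*mu/2, y = 4*mu/2
Substitute: 1*(1*mu/2) + 4*(4*mu/2) = 23
  mu*17/2 = 23 => mu = 46/17
x* = 23/17 > 0, y* = 92/17 > 0, consistent with mu_x = mu_y = 0.
f is convex and the constraints are linear, so this KKT point is the global minimum.
f* = 529/17
Active constraints: x + 4y >= 23 (holds with equality, mu = 46/17 > 0); x >= 0 and y >= 0 are inactive (mu_x = mu_y = 0).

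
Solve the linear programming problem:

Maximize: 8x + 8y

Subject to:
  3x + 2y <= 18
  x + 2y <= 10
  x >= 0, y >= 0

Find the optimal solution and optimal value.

Feasible vertices: (0, 0), (0, 5), (4, 3), (6, 0)
Objective 8x + 8y at each:
  (0, 0): 0
  (0, 5): 40
  (4, 3): 56
  (6, 0): 48
Maximum is 56 at (4, 3).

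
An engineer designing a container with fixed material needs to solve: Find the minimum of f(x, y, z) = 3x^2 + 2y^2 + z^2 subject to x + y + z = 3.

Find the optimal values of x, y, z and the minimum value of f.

Using Lagrange multipliers on f = 3x^2 + 2y^2 + z^2 with constraint x + y + z = 3:
Conditions: 2*3*x = lambda, 2*2*y = lambda, 2*1*z = lambda
So x = lambda/6, y = lambda/4, z = lambda/2
Substituting into constraint: lambda * (11/12) = 3
lambda = 36/11
x = 6/11, y = 9/11, z = 18/11
Minimum value = 54/11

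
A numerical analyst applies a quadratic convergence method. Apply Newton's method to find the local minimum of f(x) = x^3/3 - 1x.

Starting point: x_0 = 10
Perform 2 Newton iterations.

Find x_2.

f(x) = x^3/3 - 1x
f'(x) = x^2 - 1, f''(x) = 2x
Newton update: x_{n+1} = x_n - (x_n^2 - 1)/(2*x_n)
Step 1: x_0 = 10, f'=99, f''=20, x_1 = 101/20
Step 2: x_1 = 101/20, f'=9801/400, f''=101/10, x_2 = 10601/4040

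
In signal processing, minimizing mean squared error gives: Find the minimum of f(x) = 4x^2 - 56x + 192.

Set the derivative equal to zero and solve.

f(x) = 4x^2 - 56x + 192
f'(x) = 8x + (-56) = 0
x = 56/8 = 7
f(7) = -4
Since f''(x) = 8 > 0, this is a minimum.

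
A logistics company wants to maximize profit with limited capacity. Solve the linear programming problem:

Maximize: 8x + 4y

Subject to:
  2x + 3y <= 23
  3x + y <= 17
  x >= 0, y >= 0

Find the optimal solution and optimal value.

Feasible vertices: (0, 0), (0, 23/3), (4, 5), (17/3, 0)
Objective 8x + 4y at each:
  (0, 0): 0
  (0, 23/3): 92/3
  (4, 5): 52
  (17/3, 0): 136/3
Maximum is 52 at (4, 5).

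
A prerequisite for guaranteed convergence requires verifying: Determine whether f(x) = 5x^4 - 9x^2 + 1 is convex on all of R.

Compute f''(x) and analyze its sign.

f(x) = 5x^4 - 9x^2 + 1
f'(x) = 20x^3 + -18x
f''(x) = 60x^2 + -18
f''(0) = -18 < 0, so not convex near x = 0
Therefore, f is not globally convex on R.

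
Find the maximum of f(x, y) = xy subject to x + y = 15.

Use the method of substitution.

Substitute y = 15 - x into f(x,y) = xy:
g(x) = x(15 - x) = 15x - x^2
g'(x) = 15 - 2x = 0  =>  x = 15/2
y = 15 - 15/2 = 15/2
Maximum value = (15/2) * (15/2) = 225/4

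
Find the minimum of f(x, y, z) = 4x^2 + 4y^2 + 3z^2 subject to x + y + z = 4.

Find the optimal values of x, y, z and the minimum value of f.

Using Lagrange multipliers on f = 4x^2 + 4y^2 + 3z^2 with constraint x + y + z = 4:
Conditions: 2*4*x = lambda, 2*4*y = lambda, 2*3*z = lambda
So x = lambda/8, y = lambda/8, z = lambda/6
Substituting into constraint: lambda * (5/12) = 4
lambda = 48/5
x = 6/5, y = 6/5, z = 8/5
Minimum value = 96/5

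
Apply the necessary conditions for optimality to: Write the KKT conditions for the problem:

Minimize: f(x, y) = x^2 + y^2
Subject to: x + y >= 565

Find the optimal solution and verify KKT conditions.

KKT conditions for min x^2 + y^2 s.t. x + y >= 565:
Stationarity: 2x = mu, 2y = mu
So x = y = mu/2.
Complementary slackness: mu*(x + y - 565) = 0
Primal feasibility: x + y >= 565; dual feasibility: mu >= 0
If mu = 0 then x = y = 0, but 0 + 0 < 565 is infeasible, so the constraint is active.
Constraint active: x + y = 2*(mu/2) = 565 => mu = 565
x = y = 565/2, f = 319225/2
Verify: stationarity 2*(565/2) = 565 = mu; primal 565/2 + 565/2 = 565 >= 565; dual mu = 565 >= 0; complementary slackness 565*(565 - 565) = 0. All KKT conditions hold.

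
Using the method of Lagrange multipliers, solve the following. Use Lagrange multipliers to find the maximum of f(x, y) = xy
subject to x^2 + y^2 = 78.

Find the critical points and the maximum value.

Lagrange conditions: y = 2*lambda*x and x = 2*lambda*y
If x = 0 then y = 0, violating the constraint, so x, y != 0.
Dividing: y/x = x/y => x^2 = y^2 => y = x or y = -x
Constraint: 2x^2 = 78 => x^2 = 39 => x = +/-sqrt(39)
Critical points: (sqrt(39), sqrt(39)), (-sqrt(39), -sqrt(39)), (sqrt(39), -sqrt(39)), (-sqrt(39), sqrt(39))
  y = x:  xy = x^2 = 39  at (sqrt(39), sqrt(39)) and (-sqrt(39), -sqrt(39))
  y = -x: xy = -x^2 = -39 at (sqrt(39), -sqrt(39)) and (-sqrt(39), sqrt(39))
Maximum xy = 39 at (sqrt(39), sqrt(39)) and (-sqrt(39), -sqrt(39))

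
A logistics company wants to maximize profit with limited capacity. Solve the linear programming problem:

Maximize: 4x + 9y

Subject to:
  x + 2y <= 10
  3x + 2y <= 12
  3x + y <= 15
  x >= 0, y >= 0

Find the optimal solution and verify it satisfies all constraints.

Feasible vertices: (0, 0), (0, 5), (1, 9/2), (4, 0)
Objective 4x + 9y at each vertex:
  (0, 0): 0
  (0, 5): 45
  (1, 9/2): 89/2
  (4, 0): 16
Maximum is 45 at (0, 5).
Verify constraints at (x, y) = (0, 5):
  1*0 + 2*5 = 10 <= 10 (active)
  3*0 + 2*5 = 10 <= 12
  3*0 + 1*5 = 5 <= 15
  x = 0 >= 0, y = 5 >= 0. All constraints satisfied.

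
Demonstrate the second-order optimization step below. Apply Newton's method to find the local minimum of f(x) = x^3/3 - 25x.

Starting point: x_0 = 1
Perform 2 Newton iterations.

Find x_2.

f(x) = x^3/3 - 25x
f'(x) = x^2 - 25, f''(x) = 2x
Newton update: x_{n+1} = x_n - (x_n^2 - 25)/(2*x_n)
Step 1: x_0 = 1, f'=-24, f''=2, x_1 = 13
Step 2: x_1 = 13, f'=144, f''=26, x_2 = 97/13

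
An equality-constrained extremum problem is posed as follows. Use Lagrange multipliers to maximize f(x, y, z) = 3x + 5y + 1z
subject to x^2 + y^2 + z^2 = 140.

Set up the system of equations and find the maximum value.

Lagrange conditions: 3 = 2*lambda*x, 5 = 2*lambda*y, 1 = 2*lambda*z
So x:3 = y:5 = z:1, i.e. x = 3t, y = 5t, z = 1t
Constraint: t^2*(3^2 + 5^2 + 1^2) = 140
  t^2 * 35 = 140  =>  t = sqrt(4)
Maximum = 3*3t + 5*5t + 1*1t = 35*sqrt(4) = 70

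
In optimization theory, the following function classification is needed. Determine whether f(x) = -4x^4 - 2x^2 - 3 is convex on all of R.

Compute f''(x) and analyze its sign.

f(x) = -4x^4 - 2x^2 - 3
f'(x) = -16x^3 + -4x
f''(x) = -48x^2 + -4
f''(x) = -48x^2 + -4 <= -4 < 0 for all x
Therefore, f is concave on R.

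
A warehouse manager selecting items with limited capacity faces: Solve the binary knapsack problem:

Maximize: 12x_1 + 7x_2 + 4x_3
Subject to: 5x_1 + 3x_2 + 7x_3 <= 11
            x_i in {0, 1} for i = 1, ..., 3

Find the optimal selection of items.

Items: item 1 (v=12, w=5), item 2 (v=7, w=3), item 3 (v=4, w=7)
Capacity: 11
Checking all 8 subsets (w = total weight, v = total value):
  {}: w = 0, v = 0
  {1}: w = 5, v = 12
  {2}: w = 3, v = 7
  {3}: w = 7, v = 4
  {1, 2}: w = 8, v = 19
  {1, 3}: w = 12 > 11, infeasible
  {2, 3}: w = 10, v = 11
  {1, 2, 3}: w = 15 > 11, infeasible
Best feasible subset: items [1, 2]
Total weight: 8 <= 11, total value: 19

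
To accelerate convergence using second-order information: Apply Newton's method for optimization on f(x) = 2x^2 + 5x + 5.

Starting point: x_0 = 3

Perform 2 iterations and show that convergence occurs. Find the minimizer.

f(x) = 2x^2 + 5x + 5, f'(x) = 4x + (5), f''(x) = 4
Step 1: f'(3) = 17, x_1 = 3 - 17/4 = -5/4
Step 2: f'(-5/4) = 0, x_2 = -5/4 (converged)
Newton's method converges in 1 step for quadratics.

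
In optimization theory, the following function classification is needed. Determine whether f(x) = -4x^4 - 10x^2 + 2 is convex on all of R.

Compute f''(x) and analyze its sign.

f(x) = -4x^4 - 10x^2 + 2
f'(x) = -16x^3 + -20x
f''(x) = -48x^2 + -20
f''(x) = -48x^2 + -20 <= -20 < 0 for all x
Therefore, f is concave on R.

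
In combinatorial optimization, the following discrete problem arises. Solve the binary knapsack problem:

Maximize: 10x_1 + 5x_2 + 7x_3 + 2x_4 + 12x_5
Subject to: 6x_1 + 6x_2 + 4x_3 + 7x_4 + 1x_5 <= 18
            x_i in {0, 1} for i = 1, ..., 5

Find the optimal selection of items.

Items: item 1 (v=10, w=6), item 2 (v=5, w=6), item 3 (v=7, w=4), item 4 (v=2, w=7), item 5 (v=12, w=1)
Capacity: 18
Checking all 32 subsets (w = total weight, v = total value):
  {}: w = 0, v = 0
  {1}: w = 6, v = 10
  {2}: w = 6, v = 5
  {3}: w = 4, v = 7
  {4}: w = 7, v = 2
  {5}: w = 1, v = 12
  {1, 2}: w = 12, v = 15
  {1, 3}: w = 10, v = 17
  {1, 4}: w = 13, v = 12
  {1, 5}: w = 7, v = 22
  {2, 3}: w = 10, v = 12
  {2, 4}: w = 13, v = 7
  {2, 5}: w = 7, v = 17
  {3, 4}: w = 11, v = 9
  {3, 5}: w = 5, v = 19
  {4, 5}: w = 8, v = 14
  {1, 2, 3}: w = 16, v = 22
  {1, 2, 4}: w = 19 > 18, infeasible
  {1, 2, 5}: w = 13, v = 27
  {1, 3, 4}: w = 17, v = 19
  {1, 3, 5}: w = 11, v = 29
  {1, 4, 5}: w = 14, v = 24
  {2, 3, 4}: w = 17, v = 14
  {2, 3, 5}: w = 11, v = 24
  {2, 4, 5}: w = 14, v = 19
  {3, 4, 5}: w = 12, v = 21
  {1, 2, 3, 4}: w = 23 > 18, infeasible
  {1, 2, 3, 5}: w = 17, v = 34
  {1, 2, 4, 5}: w = 20 > 18, infeasible
  {1, 3, 4, 5}: w = 18, v = 31
  {2, 3, 4, 5}: w = 18, v = 26
  {1, 2, 3, 4, 5}: w = 24 > 18, infeasible
Best feasible subset: items [1, 2, 3, 5]
Total weight: 17 <= 18, total value: 34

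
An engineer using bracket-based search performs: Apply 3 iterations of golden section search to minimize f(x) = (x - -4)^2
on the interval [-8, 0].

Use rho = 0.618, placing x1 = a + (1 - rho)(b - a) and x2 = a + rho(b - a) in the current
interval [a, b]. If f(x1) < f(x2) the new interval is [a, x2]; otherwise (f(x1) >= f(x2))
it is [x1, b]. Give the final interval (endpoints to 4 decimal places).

Golden section search for min of f(x) = (x - -4)^2 on [-8, 0].
Each step: x1 = a + (1 - rho)(b - a), x2 = a + rho(b - a); if f(x1) < f(x2) keep [a, x2], otherwise keep [x1, b].
Step 1: [-8.0000, 0.0000], x1=-4.9440 (f=0.8911), x2=-3.0560 (f=0.8911); f(x1) = f(x2) (tie, not '<') => keep [-4.9440, 0.0000]
Step 2: [-4.9440, 0.0000], x1=-3.0554 (f=0.8923), x2=-1.8886 (f=4.4580); f(x1) < f(x2) => keep [-4.9440, -1.8886]
Step 3: [-4.9440, -1.8886], x1=-3.7768 (f=0.0498), x2=-3.0558 (f=0.8916); f(x1) < f(x2) => keep [-4.9440, -3.0558]
Final interval: [-4.9440, -3.0558]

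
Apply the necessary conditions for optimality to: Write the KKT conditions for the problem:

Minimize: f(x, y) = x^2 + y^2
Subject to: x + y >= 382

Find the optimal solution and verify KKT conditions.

KKT conditions for min x^2 + y^2 s.t. x + y >= 382:
Stationarity: 2x = mu, 2y = mu
So x = y = mu/2.
Complementary slackness: mu*(x + y - 382) = 0
Primal feasibility: x + y >= 382; dual feasibility: mu >= 0
If mu = 0 then x = y = 0, but 0 + 0 < 382 is infeasible, so the constraint is active.
Constraint active: x + y = 2*(mu/2) = 382 => mu = 382
x = y = 191, f = 72962
Verify: stationarity 2*191 = 382 = mu; primal 191 + 191 = 382 >= 382; dual mu = 382 >= 0; complementary slackness 382*(382 - 382) = 0. All KKT conditions hold.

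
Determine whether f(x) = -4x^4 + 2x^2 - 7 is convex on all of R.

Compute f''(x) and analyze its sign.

f(x) = -4x^4 + 2x^2 - 7
f'(x) = -16x^3 + 4x
f''(x) = -48x^2 + 4
f''(x) = -48x^2 + 4 -> -inf as |x| -> inf
Therefore, f is not globally convex on R.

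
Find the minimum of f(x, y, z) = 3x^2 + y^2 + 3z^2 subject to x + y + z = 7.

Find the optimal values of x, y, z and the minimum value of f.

Using Lagrange multipliers on f = 3x^2 + y^2 + 3z^2 with constraint x + y + z = 7:
Conditions: 2*3*x = lambda, 2*1*y = lambda, 2*3*z = lambda
So x = lambda/6, y = lambda/2, z = lambda/6
Substituting into constraint: lambda * (5/6) = 7
lambda = 42/5
x = 7/5, y = 21/5, z = 7/5
Minimum value = 147/5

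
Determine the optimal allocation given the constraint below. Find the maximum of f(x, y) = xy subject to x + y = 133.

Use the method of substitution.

Substitute y = 133 - x into f(x,y) = xy:
g(x) = x(133 - x) = 133x - x^2
g'(x) = 133 - 2x = 0  =>  x = 133/2
y = 133 - 133/2 = 133/2
Maximum value = (133/2) * (133/2) = 17689/4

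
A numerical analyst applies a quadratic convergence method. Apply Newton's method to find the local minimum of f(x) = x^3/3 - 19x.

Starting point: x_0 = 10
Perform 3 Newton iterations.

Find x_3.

f(x) = x^3/3 - 19x
f'(x) = x^2 - 19, f''(x) = 2x
Newton update: x_{n+1} = x_n - (x_n^2 - 19)/(2*x_n)
Step 1: x_0 = 10, f'=81, f''=20, x_1 = 119/20
Step 2: x_1 = 119/20, f'=6561/400, f''=119/10, x_2 = 21761/4760
Step 3: x_2 = 21761/4760, f'=43046721/22657600, f''=21761/2380, x_3 = 904035521/207164720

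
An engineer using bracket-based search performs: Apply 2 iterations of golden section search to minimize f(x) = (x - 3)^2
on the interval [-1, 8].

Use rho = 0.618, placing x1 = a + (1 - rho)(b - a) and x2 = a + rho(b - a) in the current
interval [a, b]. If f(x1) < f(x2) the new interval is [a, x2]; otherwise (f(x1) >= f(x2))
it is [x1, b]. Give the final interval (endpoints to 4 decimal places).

Golden section search for min of f(x) = (x - 3)^2 on [-1, 8].
Each step: x1 = a + (1 - rho)(b - a), x2 = a + rho(b - a); if f(x1) < f(x2) keep [a, x2], otherwise keep [x1, b].
Step 1: [-1.0000, 8.0000], x1=2.4380 (f=0.3158), x2=4.5620 (f=2.4398); f(x1) < f(x2) => keep [-1.0000, 4.5620]
Step 2: [-1.0000, 4.5620], x1=1.1247 (f=3.5168), x2=2.4373 (f=0.3166); f(x1) > f(x2) => keep [1.1247, 4.5620]
Final interval: [1.1247, 4.5620]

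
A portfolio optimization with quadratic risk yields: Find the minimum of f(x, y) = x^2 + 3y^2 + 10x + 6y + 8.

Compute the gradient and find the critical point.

f(x,y) = x^2 + 3y^2 + 10x + 6y + 8
df/dx = 2x + (10) = 0  =>  x = -5
df/dy = 6y + (6) = 0  =>  y = -1
f(-5, -1) = 1*(-5)^2 + 3*(-1)^2 + 10*(-5) + 6*(-1) + 8 = -20
Hessian is diagonal with entries 2, 6 > 0, so this is a minimum.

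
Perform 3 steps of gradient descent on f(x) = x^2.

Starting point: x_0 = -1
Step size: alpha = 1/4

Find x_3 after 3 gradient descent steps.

f(x) = x^2, f'(x) = 2x + (0)
Step 1: f'(-1) = -2, x_1 = -1 - 1/4 * -2 = -1/2
Step 2: f'(-1/2) = -1, x_2 = -1/2 - 1/4 * -1 = -1/4
Step 3: f'(-1/4) = -1/2, x_3 = -1/4 - 1/4 * -1/2 = -1/8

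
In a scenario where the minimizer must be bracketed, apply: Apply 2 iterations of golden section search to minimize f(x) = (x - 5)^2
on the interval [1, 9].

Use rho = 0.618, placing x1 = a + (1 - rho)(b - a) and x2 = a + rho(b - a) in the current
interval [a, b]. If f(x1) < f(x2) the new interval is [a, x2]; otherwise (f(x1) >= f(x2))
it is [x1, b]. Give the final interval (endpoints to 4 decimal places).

Golden section search for min of f(x) = (x - 5)^2 on [1, 9].
Each step: x1 = a + (1 - rho)(b - a), x2 = a + rho(b - a); if f(x1) < f(x2) keep [a, x2], otherwise keep [x1, b].
Step 1: [1.0000, 9.0000], x1=4.0560 (f=0.8911), x2=5.9440 (f=0.8911); f(x1) = f(x2) (tie, not '<') => keep [4.0560, 9.0000]
Step 2: [4.0560, 9.0000], x1=5.9446 (f=0.8923), x2=7.1114 (f=4.4580); f(x1) < f(x2) => keep [4.0560, 7.1114]
Final interval: [4.0560, 7.1114]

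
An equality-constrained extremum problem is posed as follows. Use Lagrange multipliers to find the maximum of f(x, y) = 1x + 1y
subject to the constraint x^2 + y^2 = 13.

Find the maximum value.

Set up Lagrange conditions: grad f = lambda * grad g
  1 = 2*lambda*x
  1 = 2*lambda*y
From these: x/y = 1/1, so x = 1t, y = 1t for some t.
Substitute into constraint: (1t)^2 + (1t)^2 = 13
  t^2 * 2 = 13
  t = sqrt(13/2)
Maximum = 1*x + 1*y = (1^2 + 1^2)*t = 2 * sqrt(13/2) = sqrt(26)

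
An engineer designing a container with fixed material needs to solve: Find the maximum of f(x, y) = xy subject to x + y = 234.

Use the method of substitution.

Substitute y = 234 - x into f(x,y) = xy:
g(x) = x(234 - x) = 234x - x^2
g'(x) = 234 - 2x = 0  =>  x = 117
y = 234 - 117 = 117
Maximum value = 117 * 117 = 13689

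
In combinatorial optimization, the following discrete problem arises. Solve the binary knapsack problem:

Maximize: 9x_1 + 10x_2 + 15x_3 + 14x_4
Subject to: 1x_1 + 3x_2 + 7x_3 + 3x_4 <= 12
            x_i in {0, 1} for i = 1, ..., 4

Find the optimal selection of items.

Items: item 1 (v=9, w=1), item 2 (v=10, w=3), item 3 (v=15, w=7), item 4 (v=14, w=3)
Capacity: 12
Checking all 16 subsets (w = total weight, v = total value):
  {}: w = 0, v = 0
  {1}: w = 1, v = 9
  {2}: w = 3, v = 10
  {3}: w = 7, v = 15
  {4}: w = 3, v = 14
  {1, 2}: w = 4, v = 19
  {1, 3}: w = 8, v = 24
  {1, 4}: w = 4, v = 23
  {2, 3}: w = 10, v = 25
  {2, 4}: w = 6, v = 24
  {3, 4}: w = 10, v = 29
  {1, 2, 3}: w = 11, v = 34
  {1, 2, 4}: w = 7, v = 33
  {1, 3, 4}: w = 11, v = 38
  {2, 3, 4}: w = 13 > 12, infeasible
  {1, 2, 3, 4}: w = 14 > 12, infeasible
Best feasible subset: items [1, 3, 4]
Total weight: 11 <= 12, total value: 38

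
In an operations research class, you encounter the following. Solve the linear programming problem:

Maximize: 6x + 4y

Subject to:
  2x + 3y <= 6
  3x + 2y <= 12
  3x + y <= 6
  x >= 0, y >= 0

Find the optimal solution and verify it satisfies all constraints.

Feasible vertices: (0, 0), (0, 2), (12/7, 6/7), (2, 0)
Objective 6x + 4y at each vertex:
  (0, 0): 0
  (0, 2): 8
  (12/7, 6/7): 96/7
  (2, 0): 12
Maximum is 96/7 at (12/7, 6/7).
Verify constraints at (x, y) = (12/7, 6/7):
  2*(12/7) + 3*(6/7) = 6 <= 6 (active)
  3*(12/7) + 2*(6/7) = 48/7 <= 12
  3*(12/7) + 1*(6/7) = 6 <= 6 (active)
  x = 12/7 >= 0, y = 6/7 >= 0. All constraints satisfied.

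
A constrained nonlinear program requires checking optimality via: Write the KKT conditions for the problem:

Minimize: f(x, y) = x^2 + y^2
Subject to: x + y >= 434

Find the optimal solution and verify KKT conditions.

KKT conditions for min x^2 + y^2 s.t. x + y >= 434:
Stationarity: 2x = mu, 2y = mu
So x = y = mu/2.
Complementary slackness: mu*(x + y - 434) = 0
Primal feasibility: x + y >= 434; dual feasibility: mu >= 0
If mu = 0 then x = y = 0, but 0 + 0 < 434 is infeasible, so the constraint is active.
Constraint active: x + y = 2*(mu/2) = 434 => mu = 434
x = y = 217, f = 94178
Verify: stationarity 2*217 = 434 = mu; primal 217 + 217 = 434 >= 434; dual mu = 434 >= 0; complementary slackness 434*(434 - 434) = 0. All KKT conditions hold.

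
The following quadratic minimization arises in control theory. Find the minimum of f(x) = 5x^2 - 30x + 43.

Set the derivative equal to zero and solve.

f(x) = 5x^2 - 30x + 43
f'(x) = 10x + (-30) = 0
x = 30/10 = 3
f(3) = -2
Since f''(x) = 10 > 0, this is a minimum.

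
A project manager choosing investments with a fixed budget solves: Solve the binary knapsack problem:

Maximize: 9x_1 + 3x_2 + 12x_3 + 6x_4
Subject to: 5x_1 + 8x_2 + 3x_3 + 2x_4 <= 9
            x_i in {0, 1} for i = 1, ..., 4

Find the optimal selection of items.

Items: item 1 (v=9, w=5), item 2 (v=3, w=8), item 3 (v=12, w=3), item 4 (v=6, w=2)
Capacity: 9
Checking all 16 subsets (w = total weight, v = total value):
  {}: w = 0, v = 0
  {1}: w = 5, v = 9
  {2}: w = 8, v = 3
  {3}: w = 3, v = 12
  {4}: w = 2, v = 6
  {1, 2}: w = 13 > 9, infeasible
  {1, 3}: w = 8, v = 21
  {1, 4}: w = 7, v = 15
  {2, 3}: w = 11 > 9, infeasible
  {2, 4}: w = 10 > 9, infeasible
  {3, 4}: w = 5, v = 18
  {1, 2, 3}: w = 16 > 9, infeasible
  {1, 2, 4}: w = 15 > 9, infeasible
  {1, 3, 4}: w = 10 > 9, infeasible
  {2, 3, 4}: w = 13 > 9, infeasible
  {1, 2, 3, 4}: w = 18 > 9, infeasible
Best feasible subset: items [1, 3]
Total weight: 8 <= 9, total value: 21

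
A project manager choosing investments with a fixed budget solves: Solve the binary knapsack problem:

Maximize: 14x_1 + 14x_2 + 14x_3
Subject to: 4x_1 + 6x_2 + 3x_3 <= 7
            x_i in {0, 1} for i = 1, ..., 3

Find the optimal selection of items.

Items: item 1 (v=14, w=4), item 2 (v=14, w=6), item 3 (v=14, w=3)
Capacity: 7
Checking all 8 subsets (w = total weight, v = total value):
  {}: w = 0, v = 0
  {1}: w = 4, v = 14
  {2}: w = 6, v = 14
  {3}: w = 3, v = 14
  {1, 2}: w = 10 > 7, infeasible
  {1, 3}: w = 7, v = 28
  {2, 3}: w = 9 > 7, infeasible
  {1, 2, 3}: w = 13 > 7, infeasible
Best feasible subset: items [1, 3]
Total weight: 7 <= 7, total value: 28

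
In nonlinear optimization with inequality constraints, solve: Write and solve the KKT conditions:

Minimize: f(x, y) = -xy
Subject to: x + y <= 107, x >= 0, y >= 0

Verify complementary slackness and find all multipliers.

Problem: min -xy s.t. x + y <= 107 (multiplier lambda), x >= 0 (mu_x), y >= 0 (mu_y)
KKT stationarity: -y + lambda - mu_x = 0, -x + lambda - mu_y = 0, with lambda, mu_x, mu_y >= 0
Complementary slackness: lambda*(x + y - 107) = 0, mu_x*x = 0, mu_y*y = 0
If lambda = 0: y = -mu_x <= 0 and x = -mu_y <= 0 force x = y = 0 with f = 0; but x = y = 107/2 is feasible with f = -11449/4 < 0, so this is not the minimum. Hence lambda > 0 and x + y = 107.
Try x > 0, y > 0 (so mu_x = mu_y = 0): y = lambda, x = lambda => x = y = lambda
x + y = 107 => 2*lambda = 107 => lambda = 107/2
x* = y* = 107/2 > 0, consistent with mu_x = mu_y = 0.
(Any feasible point with x = 0 or y = 0 has f = 0 > -11449/4, so the minimum is not on those boundaries.)
min(-xy) = -11449/4 (i.e. max xy = 11449/4)
Multipliers: lambda = 107/2, mu_x = 0, mu_y = 0
Complementary slackness: lambda*(x + y - 107) = 107/2*(107/2 + 107/2 - 107) = 0, mu_x*x = 0*107/2 = 0, mu_y*y = 0*107/2 = 0. Satisfied.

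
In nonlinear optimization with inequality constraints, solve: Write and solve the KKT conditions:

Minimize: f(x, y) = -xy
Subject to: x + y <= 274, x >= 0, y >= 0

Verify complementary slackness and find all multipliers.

Problem: min -xy s.t. x + y <= 274 (multiplier lambda), x >= 0 (mu_x), y >= 0 (mu_y)
KKT stationarity: -y + lambda - mu_x = 0, -x + lambda - mu_y = 0, with lambda, mu_x, mu_y >= 0
Complementary slackness: lambda*(x + y - 274) = 0, mu_x*x = 0, mu_y*y = 0
If lambda = 0: y = -mu_x <= 0 and x = -mu_y <= 0 force x = y = 0 with f = 0; but x = y = 137 is feasible with f = -18769 < 0, so this is not the minimum. Hence lambda > 0 and x + y = 274.
Try x > 0, y > 0 (so mu_x = mu_y = 0): y = lambda, x = lambda => x = y = lambda
x + y = 274 => 2*lambda = 274 => lambda = 137
x* = y* = 137 > 0, consistent with mu_x = mu_y = 0.
(Any feasible point with x = 0 or y = 0 has f = 0 > -18769, so the minimum is not on those boundaries.)
min(-xy) = -18769 (i.e. max xy = 18769)
Multipliers: lambda = 137, mu_x = 0, mu_y = 0
Complementary slackness: lambda*(x + y - 274) = 137*(137 + 137 - 274) = 0, mu_x*x = 0*137 = 0, mu_y*y = 0*137 = 0. Satisfied.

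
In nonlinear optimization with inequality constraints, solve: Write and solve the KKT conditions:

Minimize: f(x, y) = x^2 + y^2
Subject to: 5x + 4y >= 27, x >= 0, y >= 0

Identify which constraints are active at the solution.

KKT conditions for min x^2 + y^2 s.t. 5x + 4y >= 27, x >= 0, y >= 0:
Stationarity: 2x = mu*5 + mu_x, 2y = mu*4 + mu_y, with mu, mu_x, mu_y >= 0
Complementary slackness: mu*(5x + 4y - 27) = 0, mu_x*x = 0, mu_y*y = 0
(0, 0) is infeasible (5*0 + 4*0 < 27), so if mu = 0 stationarity would force x = mu_x/2 >= 0, y = mu_y/2 >= 0 with mu_x*x = mu_y*y = 0, i.e. x = y = 0: contradiction. Hence mu > 0 and 5x + 4y = 27 is active.
Try x > 0, y > 0 (so mu_x = mu_y = 0): x = 5*mu/2, y = 4*mu/2
Substitute: 5*(5*mu/2) + 4*(4*mu/2) = 27
  mu*41/2 = 27 => mu = 54/41
x* = 135/41 > 0, y* = 108/41 > 0, consistent with mu_x = mu_y = 0.
f is convex and the constraints are linear, so this KKT point is the global minimum.
f* = 729/41
Active constraints: 5x + 4y >= 27 (holds with equality, mu = 54/41 > 0); x >= 0 and y >= 0 are inactive (mu_x = mu_y = 0).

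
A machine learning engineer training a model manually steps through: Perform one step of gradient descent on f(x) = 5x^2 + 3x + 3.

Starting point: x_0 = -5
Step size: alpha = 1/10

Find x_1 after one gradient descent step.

f(x) = 5x^2 + 3x + 3
f'(x) = 10x + 3
f'(-5) = 10*-5 + (3) = -47
x_1 = x_0 - alpha * f'(x_0) = -5 - 1/10 * -47 = -3/10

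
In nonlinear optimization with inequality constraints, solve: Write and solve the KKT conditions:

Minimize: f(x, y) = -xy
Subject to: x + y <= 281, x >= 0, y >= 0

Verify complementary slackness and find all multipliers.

Problem: min -xy s.t. x + y <= 281 (multiplier lambda), x >= 0 (mu_x), y >= 0 (mu_y)
KKT stationarity: -y + lambda - mu_x = 0, -x + lambda - mu_y = 0, with lambda, mu_x, mu_y >= 0
Complementary slackness: lambda*(x + y - 281) = 0, mu_x*x = 0, mu_y*y = 0
If lambda = 0: y = -mu_x <= 0 and x = -mu_y <= 0 force x = y = 0 with f = 0; but x = y = 281/2 is feasible with f = -78961/4 < 0, so this is not the minimum. Hence lambda > 0 and x + y = 281.
Try x > 0, y > 0 (so mu_x = mu_y = 0): y = lambda, x = lambda => x = y = lambda
x + y = 281 => 2*lambda = 281 => lambda = 281/2
x* = y* = 281/2 > 0, consistent with mu_x = mu_y = 0.
(Any feasible point with x = 0 or y = 0 has f = 0 > -78961/4, so the minimum is not on those boundaries.)
min(-xy) = -78961/4 (i.e. max xy = 78961/4)
Multipliers: lambda = 281/2, mu_x = 0, mu_y = 0
Complementary slackness: lambda*(x + y - 281) = 281/2*(281/2 + 281/2 - 281) = 0, mu_x*x = 0*281/2 = 0, mu_y*y = 0*281/2 = 0. Satisfied.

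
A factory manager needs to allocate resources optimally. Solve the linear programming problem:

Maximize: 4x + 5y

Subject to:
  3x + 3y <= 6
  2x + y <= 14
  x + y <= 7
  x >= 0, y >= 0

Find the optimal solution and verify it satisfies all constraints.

Feasible vertices: (0, 0), (0, 2), (2, 0)
Objective 4x + 5y at each vertex:
  (0, 0): 0
  (0, 2): 10
  (2, 0): 8
Maximum is 10 at (0, 2).
Verify constraints at (x, y) = (0, 2):
  3*0 + 3*2 = 6 <= 6 (active)
  2*0 + 1*2 = 2 <= 14
  1*0 + 1*2 = 2 <= 7
  x = 0 >= 0, y = 2 >= 0. All constraints satisfied.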